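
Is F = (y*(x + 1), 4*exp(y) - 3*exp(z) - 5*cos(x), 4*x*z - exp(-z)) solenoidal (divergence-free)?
No, ∇·F = 4*x + y + 4*exp(y) + exp(-z)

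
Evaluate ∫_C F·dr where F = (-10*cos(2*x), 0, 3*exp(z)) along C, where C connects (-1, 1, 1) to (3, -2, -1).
-3*E - 5*sin(2) + 3*exp(-1) - 5*sin(6)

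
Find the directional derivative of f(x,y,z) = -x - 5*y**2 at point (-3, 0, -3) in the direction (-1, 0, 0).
1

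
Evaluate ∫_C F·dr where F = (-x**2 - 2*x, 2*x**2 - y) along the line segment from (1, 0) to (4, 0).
-36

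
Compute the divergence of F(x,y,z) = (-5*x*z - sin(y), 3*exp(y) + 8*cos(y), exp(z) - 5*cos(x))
-5*z + 3*exp(y) + exp(z) - 8*sin(y)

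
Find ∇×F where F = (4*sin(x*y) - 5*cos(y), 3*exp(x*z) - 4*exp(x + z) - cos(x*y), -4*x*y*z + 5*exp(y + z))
(-4*x*z - 3*x*exp(x*z) + 4*exp(x + z) + 5*exp(y + z), 4*y*z, -4*x*cos(x*y) + y*sin(x*y) + 3*z*exp(x*z) - 4*exp(x + z) - 5*sin(y))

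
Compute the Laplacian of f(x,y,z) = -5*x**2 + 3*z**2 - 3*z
-4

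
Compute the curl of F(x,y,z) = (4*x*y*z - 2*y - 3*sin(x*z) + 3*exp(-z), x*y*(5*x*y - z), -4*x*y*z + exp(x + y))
(x*y - 4*x*z + exp(x + y), 4*x*y - 3*x*cos(x*z) + 4*y*z - exp(x + y) - 3*exp(-z), 10*x*y**2 - 4*x*z - y*z + 2)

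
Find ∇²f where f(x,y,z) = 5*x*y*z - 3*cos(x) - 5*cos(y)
3*cos(x) + 5*cos(y)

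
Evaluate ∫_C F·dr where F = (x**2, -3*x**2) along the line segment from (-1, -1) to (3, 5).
-98/3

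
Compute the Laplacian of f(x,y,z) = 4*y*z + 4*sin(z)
-4*sin(z)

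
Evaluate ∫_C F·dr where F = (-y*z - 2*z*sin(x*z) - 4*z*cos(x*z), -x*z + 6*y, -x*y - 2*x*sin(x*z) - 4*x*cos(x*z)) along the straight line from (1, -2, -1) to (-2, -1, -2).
-4*sin(1) - 3 + 2*cos(4) - 2*cos(1) - 4*sin(4)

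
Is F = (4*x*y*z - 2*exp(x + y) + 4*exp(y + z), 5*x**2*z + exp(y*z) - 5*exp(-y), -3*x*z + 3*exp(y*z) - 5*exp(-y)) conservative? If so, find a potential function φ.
No, ∇×F = (-5*x**2 - y*exp(y*z) + 3*z*exp(y*z) + 5*exp(-y), 4*x*y + 3*z + 4*exp(y + z), 6*x*z + 2*exp(x + y) - 4*exp(y + z)) ≠ 0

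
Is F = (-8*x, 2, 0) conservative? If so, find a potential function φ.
Yes, F is conservative. φ = -4*x**2 + 2*y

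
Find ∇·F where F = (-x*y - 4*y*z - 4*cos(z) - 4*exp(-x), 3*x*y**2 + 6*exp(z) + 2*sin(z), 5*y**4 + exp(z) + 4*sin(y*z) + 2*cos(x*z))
6*x*y - 2*x*sin(x*z) + 4*y*cos(y*z) - y + exp(z) + 4*exp(-x)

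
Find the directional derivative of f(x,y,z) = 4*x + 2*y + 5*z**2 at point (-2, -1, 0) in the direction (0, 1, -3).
sqrt(10)/5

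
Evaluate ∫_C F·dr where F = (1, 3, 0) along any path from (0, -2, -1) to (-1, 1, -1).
8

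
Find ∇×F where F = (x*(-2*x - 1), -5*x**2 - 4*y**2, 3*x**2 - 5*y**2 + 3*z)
(-10*y, -6*x, -10*x)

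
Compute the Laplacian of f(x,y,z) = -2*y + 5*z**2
10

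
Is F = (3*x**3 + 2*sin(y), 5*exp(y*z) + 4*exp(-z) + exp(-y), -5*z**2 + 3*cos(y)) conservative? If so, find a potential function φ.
No, ∇×F = (-5*y*exp(y*z) - 3*sin(y) + 4*exp(-z), 0, -2*cos(y)) ≠ 0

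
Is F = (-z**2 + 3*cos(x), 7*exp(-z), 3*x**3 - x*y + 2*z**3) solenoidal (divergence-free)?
No, ∇·F = 6*z**2 - 3*sin(x)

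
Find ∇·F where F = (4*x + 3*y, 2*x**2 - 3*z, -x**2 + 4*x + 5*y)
4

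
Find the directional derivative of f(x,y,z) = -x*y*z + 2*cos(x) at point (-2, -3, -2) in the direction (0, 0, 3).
-6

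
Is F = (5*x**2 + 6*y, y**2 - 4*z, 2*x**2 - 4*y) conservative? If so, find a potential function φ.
No, ∇×F = (0, -4*x, -6) ≠ 0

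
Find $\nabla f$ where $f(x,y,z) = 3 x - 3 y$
(3, -3, 0)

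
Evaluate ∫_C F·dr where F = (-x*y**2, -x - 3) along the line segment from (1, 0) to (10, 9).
-7839/4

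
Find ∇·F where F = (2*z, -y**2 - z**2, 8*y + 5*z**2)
-2*y + 10*z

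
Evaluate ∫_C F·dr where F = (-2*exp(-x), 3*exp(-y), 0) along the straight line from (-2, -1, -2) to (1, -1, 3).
2*(1 - exp(3))*exp(-1)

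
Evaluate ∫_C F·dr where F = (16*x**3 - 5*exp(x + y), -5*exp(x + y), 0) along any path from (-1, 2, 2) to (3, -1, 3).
-5*exp(2) + 5*E + 320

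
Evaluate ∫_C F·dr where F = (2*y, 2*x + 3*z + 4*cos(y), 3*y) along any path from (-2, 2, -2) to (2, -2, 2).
-8*sin(2)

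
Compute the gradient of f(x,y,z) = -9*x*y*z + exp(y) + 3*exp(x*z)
(3*z*(-3*y + exp(x*z)), -9*x*z + exp(y), 3*x*(-3*y + exp(x*z)))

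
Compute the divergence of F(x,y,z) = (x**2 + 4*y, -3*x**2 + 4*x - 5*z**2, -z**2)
2*x - 2*z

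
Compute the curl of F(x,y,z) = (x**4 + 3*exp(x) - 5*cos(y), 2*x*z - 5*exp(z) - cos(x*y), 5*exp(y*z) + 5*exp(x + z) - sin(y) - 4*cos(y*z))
(-2*x + 5*z*exp(y*z) + 4*z*sin(y*z) + 5*exp(z) - cos(y), -5*exp(x + z), y*sin(x*y) + 2*z - 5*sin(y))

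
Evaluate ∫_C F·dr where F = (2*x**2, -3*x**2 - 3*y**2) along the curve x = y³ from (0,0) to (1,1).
-16/21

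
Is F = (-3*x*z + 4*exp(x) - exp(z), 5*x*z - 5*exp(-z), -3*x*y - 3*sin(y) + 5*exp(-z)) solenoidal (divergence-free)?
No, ∇·F = -3*z + 4*exp(x) - 5*exp(-z)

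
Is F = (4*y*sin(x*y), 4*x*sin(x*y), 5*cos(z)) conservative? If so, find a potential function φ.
Yes, F is conservative. φ = 5*sin(z) - 4*cos(x*y)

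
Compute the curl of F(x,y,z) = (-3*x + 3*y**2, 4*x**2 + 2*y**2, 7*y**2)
(14*y, 0, 8*x - 6*y)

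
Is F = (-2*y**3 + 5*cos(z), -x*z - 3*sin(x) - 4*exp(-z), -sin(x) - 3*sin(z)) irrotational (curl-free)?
No, ∇×F = (x - 4*exp(-z), -5*sin(z) + cos(x), 6*y**2 - z - 3*cos(x))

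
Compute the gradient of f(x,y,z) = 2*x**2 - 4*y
(4*x, -4, 0)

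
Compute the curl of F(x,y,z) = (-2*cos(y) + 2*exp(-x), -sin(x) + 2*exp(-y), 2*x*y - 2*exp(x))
(2*x, -2*y + 2*exp(x), -2*sin(y) - cos(x))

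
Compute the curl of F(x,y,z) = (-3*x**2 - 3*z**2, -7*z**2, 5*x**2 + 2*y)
(14*z + 2, -10*x - 6*z, 0)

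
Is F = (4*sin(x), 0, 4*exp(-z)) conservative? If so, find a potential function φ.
Yes, F is conservative. φ = -4*cos(x) - 4*exp(-z)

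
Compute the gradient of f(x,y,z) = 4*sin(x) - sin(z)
(4*cos(x), 0, -cos(z))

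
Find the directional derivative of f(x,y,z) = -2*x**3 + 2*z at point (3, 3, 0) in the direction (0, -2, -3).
-6*sqrt(13)/13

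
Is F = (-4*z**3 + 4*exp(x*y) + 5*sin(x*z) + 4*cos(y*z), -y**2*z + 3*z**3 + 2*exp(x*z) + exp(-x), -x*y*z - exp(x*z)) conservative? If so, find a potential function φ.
No, ∇×F = (-x*z - 2*x*exp(x*z) + y**2 - 9*z**2, 5*x*cos(x*z) + y*z - 4*y*sin(y*z) - 12*z**2 + z*exp(x*z), -4*x*exp(x*y) + 2*z*exp(x*z) + 4*z*sin(y*z) - exp(-x)) ≠ 0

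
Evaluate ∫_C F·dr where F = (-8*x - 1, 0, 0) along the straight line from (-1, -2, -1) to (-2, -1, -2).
-11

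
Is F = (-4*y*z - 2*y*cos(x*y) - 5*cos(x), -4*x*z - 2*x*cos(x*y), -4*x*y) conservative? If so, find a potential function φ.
Yes, F is conservative. φ = -4*x*y*z - 5*sin(x) - 2*sin(x*y)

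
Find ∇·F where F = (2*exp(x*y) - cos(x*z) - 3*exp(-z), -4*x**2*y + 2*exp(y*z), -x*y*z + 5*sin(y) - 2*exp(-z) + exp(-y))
-4*x**2 - x*y + 2*y*exp(x*y) + 2*z*exp(y*z) + z*sin(x*z) + 2*exp(-z)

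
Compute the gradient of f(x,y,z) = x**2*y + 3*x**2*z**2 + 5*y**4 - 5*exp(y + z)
(2*x*(y + 3*z**2), x**2 + 20*y**3 - 5*exp(y + z), 6*x**2*z - 5*exp(y + z))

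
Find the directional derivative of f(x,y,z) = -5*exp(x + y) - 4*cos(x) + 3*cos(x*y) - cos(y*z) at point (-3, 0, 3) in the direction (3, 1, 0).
sqrt(10)*(-6*exp(3)*sin(3)/5 - 2)*exp(-3)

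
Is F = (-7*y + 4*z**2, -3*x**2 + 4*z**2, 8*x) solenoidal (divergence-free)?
Yes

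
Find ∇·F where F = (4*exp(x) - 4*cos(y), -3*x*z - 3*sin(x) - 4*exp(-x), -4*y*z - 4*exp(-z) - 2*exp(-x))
-4*y + 4*exp(x) + 4*exp(-z)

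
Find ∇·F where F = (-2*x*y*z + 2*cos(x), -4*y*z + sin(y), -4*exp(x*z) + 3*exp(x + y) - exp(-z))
-4*x*exp(x*z) - 2*y*z - 4*z - 2*sin(x) + cos(y) + exp(-z)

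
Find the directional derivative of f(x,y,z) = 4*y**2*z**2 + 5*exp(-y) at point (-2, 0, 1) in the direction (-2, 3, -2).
-15*sqrt(17)/17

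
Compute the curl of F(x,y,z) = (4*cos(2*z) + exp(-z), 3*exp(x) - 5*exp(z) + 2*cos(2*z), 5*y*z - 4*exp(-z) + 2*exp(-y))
(5*z + 5*exp(z) + 4*sin(2*z) - 2*exp(-y), -8*sin(2*z) - exp(-z), 3*exp(x))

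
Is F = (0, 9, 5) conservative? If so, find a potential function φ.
Yes, F is conservative. φ = 9*y + 5*z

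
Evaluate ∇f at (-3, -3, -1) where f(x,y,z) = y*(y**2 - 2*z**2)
(0, 25, -12)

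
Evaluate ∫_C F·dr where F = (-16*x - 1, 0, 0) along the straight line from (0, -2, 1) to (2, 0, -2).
-34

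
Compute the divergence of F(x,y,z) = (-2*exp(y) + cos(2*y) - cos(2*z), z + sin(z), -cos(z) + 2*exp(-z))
sin(z) - 2*exp(-z)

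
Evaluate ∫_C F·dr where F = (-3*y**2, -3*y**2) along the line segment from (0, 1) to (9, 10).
-1998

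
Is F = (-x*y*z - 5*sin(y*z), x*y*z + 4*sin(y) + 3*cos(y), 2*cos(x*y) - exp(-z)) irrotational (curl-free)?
No, ∇×F = (-x*(y + 2*sin(x*y)), y*(-x + 2*sin(x*y) - 5*cos(y*z)), z*(x + y + 5*cos(y*z)))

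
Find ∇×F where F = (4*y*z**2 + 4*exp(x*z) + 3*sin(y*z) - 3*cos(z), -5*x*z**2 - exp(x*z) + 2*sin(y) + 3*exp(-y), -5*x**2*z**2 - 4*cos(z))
(x*(10*z + exp(x*z)), 10*x*z**2 + 4*x*exp(x*z) + 8*y*z + 3*y*cos(y*z) + 3*sin(z), -z*(9*z + exp(x*z) + 3*cos(y*z)))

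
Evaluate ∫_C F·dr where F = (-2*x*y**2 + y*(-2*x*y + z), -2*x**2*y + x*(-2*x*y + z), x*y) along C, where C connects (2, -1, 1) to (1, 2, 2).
6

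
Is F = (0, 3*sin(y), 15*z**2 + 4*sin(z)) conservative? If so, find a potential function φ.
Yes, F is conservative. φ = 5*z**3 - 3*cos(y) - 4*cos(z)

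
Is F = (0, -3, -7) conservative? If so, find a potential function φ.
Yes, F is conservative. φ = -3*y - 7*z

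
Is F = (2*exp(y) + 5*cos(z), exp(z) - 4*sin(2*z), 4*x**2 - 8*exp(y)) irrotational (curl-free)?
No, ∇×F = (-8*exp(y) - exp(z) + 8*cos(2*z), -8*x - 5*sin(z), -2*exp(y))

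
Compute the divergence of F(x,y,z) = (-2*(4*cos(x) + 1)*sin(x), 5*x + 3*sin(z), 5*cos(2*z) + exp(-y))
-10*sin(2*z) - 2*cos(x) - 8*cos(2*x)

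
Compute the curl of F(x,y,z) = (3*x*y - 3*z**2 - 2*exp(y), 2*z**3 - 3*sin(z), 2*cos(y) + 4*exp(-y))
(-6*z**2 - 2*sin(y) + 3*cos(z) - 4*exp(-y), -6*z, -3*x + 2*exp(y))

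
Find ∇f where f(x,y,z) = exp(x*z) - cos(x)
(z*exp(x*z) + sin(x), 0, x*exp(x*z))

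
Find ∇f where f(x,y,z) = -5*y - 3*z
(0, -5, -3)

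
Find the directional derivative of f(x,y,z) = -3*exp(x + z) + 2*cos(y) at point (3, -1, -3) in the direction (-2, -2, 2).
-2*sqrt(3)*sin(1)/3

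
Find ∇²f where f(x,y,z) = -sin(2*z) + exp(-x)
4*sin(2*z) + exp(-x)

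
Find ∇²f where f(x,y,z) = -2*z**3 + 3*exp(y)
-12*z + 3*exp(y)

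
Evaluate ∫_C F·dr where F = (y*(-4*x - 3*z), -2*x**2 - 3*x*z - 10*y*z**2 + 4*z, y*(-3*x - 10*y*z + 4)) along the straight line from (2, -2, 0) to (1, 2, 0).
-20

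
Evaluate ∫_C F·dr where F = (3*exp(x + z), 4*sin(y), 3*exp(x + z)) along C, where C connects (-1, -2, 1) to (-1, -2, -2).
-3 + 3*exp(-3)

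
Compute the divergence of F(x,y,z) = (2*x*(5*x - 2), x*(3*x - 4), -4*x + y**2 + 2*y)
20*x - 4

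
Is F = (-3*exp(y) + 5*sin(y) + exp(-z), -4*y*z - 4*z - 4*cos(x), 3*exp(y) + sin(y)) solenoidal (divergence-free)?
No, ∇·F = -4*z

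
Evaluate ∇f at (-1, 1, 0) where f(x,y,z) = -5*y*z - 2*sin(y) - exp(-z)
(0, -2*cos(1), -4)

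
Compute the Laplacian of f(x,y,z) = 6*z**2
12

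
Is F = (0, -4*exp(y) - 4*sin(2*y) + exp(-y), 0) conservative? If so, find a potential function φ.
Yes, F is conservative. φ = -4*exp(y) + 2*cos(2*y) - exp(-y)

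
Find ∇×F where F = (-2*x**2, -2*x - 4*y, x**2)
(0, -2*x, -2)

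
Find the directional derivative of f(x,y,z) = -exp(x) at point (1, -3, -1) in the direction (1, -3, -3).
-sqrt(19)*E/19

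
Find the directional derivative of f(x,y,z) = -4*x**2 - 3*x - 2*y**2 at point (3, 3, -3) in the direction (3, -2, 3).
-57*sqrt(22)/22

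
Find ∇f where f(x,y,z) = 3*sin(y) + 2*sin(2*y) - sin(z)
(0, 3*cos(y) + 4*cos(2*y), -cos(z))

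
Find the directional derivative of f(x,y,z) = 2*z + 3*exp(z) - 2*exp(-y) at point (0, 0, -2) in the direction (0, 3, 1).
sqrt(10)*(3 + 8*exp(2))*exp(-2)/10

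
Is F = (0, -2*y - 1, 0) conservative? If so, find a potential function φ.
Yes, F is conservative. φ = y*(-y - 1)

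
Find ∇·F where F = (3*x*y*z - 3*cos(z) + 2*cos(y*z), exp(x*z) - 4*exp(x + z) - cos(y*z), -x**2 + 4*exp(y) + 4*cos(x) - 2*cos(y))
z*(3*y + sin(y*z))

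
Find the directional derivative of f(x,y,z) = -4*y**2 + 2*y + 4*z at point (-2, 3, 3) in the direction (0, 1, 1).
-9*sqrt(2)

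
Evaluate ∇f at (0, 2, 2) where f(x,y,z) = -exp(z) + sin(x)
(1, 0, -exp(2))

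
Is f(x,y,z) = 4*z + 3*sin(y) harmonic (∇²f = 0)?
No, ∇²f = -3*sin(y)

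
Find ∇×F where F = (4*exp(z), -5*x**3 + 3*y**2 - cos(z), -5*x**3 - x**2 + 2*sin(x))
(-sin(z), 15*x**2 + 2*x + 4*exp(z) - 2*cos(x), -15*x**2)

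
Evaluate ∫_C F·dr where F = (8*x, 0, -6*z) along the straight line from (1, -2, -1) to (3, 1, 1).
32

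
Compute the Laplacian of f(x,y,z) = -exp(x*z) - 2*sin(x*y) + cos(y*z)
-x**2*exp(x*z) + 2*x**2*sin(x*y) + 2*y**2*sin(x*y) - y**2*cos(y*z) - z**2*exp(x*z) - z**2*cos(y*z)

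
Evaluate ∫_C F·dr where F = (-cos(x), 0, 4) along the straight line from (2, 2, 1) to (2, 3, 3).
8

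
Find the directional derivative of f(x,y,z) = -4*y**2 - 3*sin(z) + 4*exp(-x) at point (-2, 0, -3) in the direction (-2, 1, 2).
-2*cos(3) + 8*exp(2)/3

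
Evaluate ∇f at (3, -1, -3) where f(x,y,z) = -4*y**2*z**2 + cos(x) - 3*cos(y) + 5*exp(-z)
(-sin(3), 72 - 3*sin(1), 24 - 5*exp(3))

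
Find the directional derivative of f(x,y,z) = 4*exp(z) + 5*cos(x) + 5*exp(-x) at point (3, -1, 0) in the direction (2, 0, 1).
sqrt(5)*(-2*exp(3)*sin(3) - 2 + 4*exp(3)/5)*exp(-3)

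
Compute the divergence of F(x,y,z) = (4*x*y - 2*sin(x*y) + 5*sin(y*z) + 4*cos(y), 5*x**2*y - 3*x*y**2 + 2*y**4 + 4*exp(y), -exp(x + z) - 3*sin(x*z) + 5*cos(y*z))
5*x**2 - 6*x*y - 3*x*cos(x*z) + 8*y**3 - 5*y*sin(y*z) - 2*y*cos(x*y) + 4*y + 4*exp(y) - exp(x + z)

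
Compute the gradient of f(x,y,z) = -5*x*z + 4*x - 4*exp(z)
(4 - 5*z, 0, -5*x - 4*exp(z))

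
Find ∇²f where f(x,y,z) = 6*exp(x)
6*exp(x)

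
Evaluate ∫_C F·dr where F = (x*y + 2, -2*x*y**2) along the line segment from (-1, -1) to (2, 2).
3/2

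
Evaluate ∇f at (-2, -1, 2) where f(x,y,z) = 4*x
(4, 0, 0)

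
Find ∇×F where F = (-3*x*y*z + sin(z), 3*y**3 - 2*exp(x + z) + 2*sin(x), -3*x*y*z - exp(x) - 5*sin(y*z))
(-3*x*z - 5*z*cos(y*z) + 2*exp(x + z), -3*x*y + 3*y*z + exp(x) + cos(z), 3*x*z - 2*exp(x + z) + 2*cos(x))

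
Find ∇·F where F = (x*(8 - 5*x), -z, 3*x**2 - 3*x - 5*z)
3 - 10*x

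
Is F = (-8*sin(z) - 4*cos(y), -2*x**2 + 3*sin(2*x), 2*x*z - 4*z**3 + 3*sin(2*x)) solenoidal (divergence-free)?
No, ∇·F = 2*x - 12*z**2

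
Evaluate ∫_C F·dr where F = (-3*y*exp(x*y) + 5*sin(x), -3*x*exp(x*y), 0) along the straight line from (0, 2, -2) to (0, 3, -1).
0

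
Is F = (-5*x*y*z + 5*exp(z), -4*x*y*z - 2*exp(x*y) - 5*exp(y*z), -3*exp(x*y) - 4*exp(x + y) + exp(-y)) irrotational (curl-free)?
No, ∇×F = (4*x*y - 3*x*exp(x*y) + 5*y*exp(y*z) - 4*exp(x + y) - exp(-y), -5*x*y + 3*y*exp(x*y) + 5*exp(z) + 4*exp(x + y), 5*x*z - 4*y*z - 2*y*exp(x*y))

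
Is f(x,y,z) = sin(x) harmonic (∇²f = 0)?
No, ∇²f = -sin(x)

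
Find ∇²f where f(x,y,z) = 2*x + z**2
2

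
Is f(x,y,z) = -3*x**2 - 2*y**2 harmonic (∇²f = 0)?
No, ∇²f = -10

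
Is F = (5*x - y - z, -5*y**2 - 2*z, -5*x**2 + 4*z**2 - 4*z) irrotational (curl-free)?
No, ∇×F = (2, 10*x - 1, 1)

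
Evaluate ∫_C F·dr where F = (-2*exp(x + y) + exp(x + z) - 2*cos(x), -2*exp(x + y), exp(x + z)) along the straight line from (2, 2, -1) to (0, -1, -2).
-E - 2*exp(-1) + exp(-2) + 2*sin(2) + 2*exp(4)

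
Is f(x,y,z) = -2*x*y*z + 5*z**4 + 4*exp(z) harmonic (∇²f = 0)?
No, ∇²f = 60*z**2 + 4*exp(z)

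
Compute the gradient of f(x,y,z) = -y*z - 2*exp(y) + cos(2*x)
(-2*sin(2*x), -z - 2*exp(y), -y)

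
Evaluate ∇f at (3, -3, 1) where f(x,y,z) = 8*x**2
(48, 0, 0)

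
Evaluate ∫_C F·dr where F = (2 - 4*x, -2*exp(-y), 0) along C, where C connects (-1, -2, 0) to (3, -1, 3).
-2*exp(2) - 8 + 2*E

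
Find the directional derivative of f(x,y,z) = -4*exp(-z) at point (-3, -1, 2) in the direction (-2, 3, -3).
-6*sqrt(22)*exp(-2)/11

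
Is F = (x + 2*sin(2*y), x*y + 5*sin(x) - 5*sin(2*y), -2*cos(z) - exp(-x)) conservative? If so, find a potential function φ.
No, ∇×F = (0, -exp(-x), y + 5*cos(x) - 4*cos(2*y)) ≠ 0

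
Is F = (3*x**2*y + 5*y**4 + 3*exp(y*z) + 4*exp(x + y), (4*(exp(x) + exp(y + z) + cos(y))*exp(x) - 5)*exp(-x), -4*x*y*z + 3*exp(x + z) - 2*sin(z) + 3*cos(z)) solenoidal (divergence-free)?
No, ∇·F = 2*x*y + 4*exp(x + y) + 3*exp(x + z) + 4*exp(y + z) - 4*sin(y) - 3*sin(z) - 2*cos(z)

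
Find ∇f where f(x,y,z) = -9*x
(-9, 0, 0)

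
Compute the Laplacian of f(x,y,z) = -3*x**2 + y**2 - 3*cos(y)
3*cos(y) - 4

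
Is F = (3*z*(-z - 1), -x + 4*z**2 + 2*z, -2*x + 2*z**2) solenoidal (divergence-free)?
No, ∇·F = 4*z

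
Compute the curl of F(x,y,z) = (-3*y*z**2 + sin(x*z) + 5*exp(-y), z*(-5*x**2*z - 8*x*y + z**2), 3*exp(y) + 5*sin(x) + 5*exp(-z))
(10*x**2*z + 8*x*y - 3*z**2 + 3*exp(y), x*cos(x*z) - 6*y*z - 5*cos(x), (z*(-10*x*z - 8*y + 3*z)*exp(y) + 5)*exp(-y))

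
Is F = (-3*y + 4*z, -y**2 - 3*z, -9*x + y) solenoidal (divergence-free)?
No, ∇·F = -2*y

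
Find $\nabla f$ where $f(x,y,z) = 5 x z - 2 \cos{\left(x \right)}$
(5*z + 2*sin(x), 0, 5*x)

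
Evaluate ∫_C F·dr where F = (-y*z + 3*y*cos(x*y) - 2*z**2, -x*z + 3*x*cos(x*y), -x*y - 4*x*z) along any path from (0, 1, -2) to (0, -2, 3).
0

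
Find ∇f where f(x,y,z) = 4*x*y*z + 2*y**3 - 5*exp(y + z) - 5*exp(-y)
(4*y*z, 4*x*z + 6*y**2 - 5*exp(y + z) + 5*exp(-y), 4*x*y - 5*exp(y + z))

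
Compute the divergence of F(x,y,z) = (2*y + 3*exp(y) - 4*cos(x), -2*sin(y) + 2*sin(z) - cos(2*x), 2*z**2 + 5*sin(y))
4*z + 4*sin(x) - 2*cos(y)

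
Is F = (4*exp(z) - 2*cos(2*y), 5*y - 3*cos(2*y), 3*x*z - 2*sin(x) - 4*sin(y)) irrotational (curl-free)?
No, ∇×F = (-4*cos(y), -3*z + 4*exp(z) + 2*cos(x), -4*sin(2*y))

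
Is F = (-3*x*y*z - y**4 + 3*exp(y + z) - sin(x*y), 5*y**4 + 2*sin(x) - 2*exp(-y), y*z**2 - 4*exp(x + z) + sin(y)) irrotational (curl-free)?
No, ∇×F = (z**2 + cos(y), -3*x*y + 4*exp(x + z) + 3*exp(y + z), 3*x*z + x*cos(x*y) + 4*y**3 - 3*exp(y + z) + 2*cos(x))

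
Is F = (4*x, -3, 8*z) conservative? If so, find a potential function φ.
Yes, F is conservative. φ = 2*x**2 - 3*y + 4*z**2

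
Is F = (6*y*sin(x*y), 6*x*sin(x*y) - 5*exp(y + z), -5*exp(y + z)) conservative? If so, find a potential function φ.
Yes, F is conservative. φ = -5*exp(y + z) - 6*cos(x*y)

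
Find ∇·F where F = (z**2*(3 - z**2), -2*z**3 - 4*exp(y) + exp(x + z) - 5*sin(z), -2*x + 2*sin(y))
-4*exp(y)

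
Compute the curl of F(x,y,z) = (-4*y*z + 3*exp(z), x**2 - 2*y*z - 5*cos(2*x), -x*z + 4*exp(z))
(2*y, -4*y + z + 3*exp(z), 2*x + 4*z + 10*sin(2*x))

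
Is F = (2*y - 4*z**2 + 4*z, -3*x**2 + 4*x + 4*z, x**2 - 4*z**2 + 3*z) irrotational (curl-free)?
No, ∇×F = (-4, -2*x - 8*z + 4, 2 - 6*x)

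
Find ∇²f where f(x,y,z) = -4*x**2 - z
-8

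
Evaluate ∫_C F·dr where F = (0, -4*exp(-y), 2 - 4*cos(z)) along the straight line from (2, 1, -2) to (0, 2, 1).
-4*sin(2) - 4*sin(1) - 4*exp(-1) + 4*exp(-2) + 6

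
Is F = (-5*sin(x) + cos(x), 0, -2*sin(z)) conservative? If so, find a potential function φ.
Yes, F is conservative. φ = sin(x) + 5*cos(x) + 2*cos(z)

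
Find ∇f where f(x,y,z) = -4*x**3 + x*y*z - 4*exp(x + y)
(-12*x**2 + y*z - 4*exp(x + y), x*z - 4*exp(x + y), x*y)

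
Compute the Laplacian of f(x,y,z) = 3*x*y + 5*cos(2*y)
-20*cos(2*y)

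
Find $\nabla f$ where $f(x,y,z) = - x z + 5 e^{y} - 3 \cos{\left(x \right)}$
(-z + 3*sin(x), 5*exp(y), -x)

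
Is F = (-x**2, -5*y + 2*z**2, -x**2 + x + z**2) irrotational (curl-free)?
No, ∇×F = (-4*z, 2*x - 1, 0)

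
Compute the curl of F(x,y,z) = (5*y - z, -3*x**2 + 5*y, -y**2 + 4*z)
(-2*y, -1, -6*x - 5)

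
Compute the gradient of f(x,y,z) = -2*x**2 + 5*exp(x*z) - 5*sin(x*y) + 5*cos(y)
(-4*x - 5*y*cos(x*y) + 5*z*exp(x*z), -5*x*cos(x*y) - 5*sin(y), 5*x*exp(x*z))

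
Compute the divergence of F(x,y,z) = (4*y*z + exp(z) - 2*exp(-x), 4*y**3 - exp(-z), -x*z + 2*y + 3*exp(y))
-x + 12*y**2 + 2*exp(-x)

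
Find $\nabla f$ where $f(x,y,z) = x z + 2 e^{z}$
(z, 0, x + 2*exp(z))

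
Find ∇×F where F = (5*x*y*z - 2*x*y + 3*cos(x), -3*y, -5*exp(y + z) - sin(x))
(-5*exp(y + z), 5*x*y + cos(x), x*(2 - 5*z))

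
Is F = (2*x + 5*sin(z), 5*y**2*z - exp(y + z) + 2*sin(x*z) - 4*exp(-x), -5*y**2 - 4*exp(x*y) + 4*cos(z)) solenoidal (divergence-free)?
No, ∇·F = 10*y*z - exp(y + z) - 4*sin(z) + 2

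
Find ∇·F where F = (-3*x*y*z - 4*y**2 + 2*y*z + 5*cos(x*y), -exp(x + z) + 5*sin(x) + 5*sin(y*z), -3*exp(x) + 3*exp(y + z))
-3*y*z - 5*y*sin(x*y) + 5*z*cos(y*z) + 3*exp(y + z)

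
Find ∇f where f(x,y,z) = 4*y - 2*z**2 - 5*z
(0, 4, -4*z - 5)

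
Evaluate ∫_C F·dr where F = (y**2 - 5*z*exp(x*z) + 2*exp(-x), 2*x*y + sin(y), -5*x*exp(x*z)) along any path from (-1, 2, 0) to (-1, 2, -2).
5 - 5*exp(2)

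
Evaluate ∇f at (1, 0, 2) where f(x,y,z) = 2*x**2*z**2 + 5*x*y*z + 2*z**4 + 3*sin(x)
(3*cos(1) + 16, 10, 72)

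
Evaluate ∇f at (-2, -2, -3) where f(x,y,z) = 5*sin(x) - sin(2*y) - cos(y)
(5*cos(2), -sin(2) - 2*cos(4), 0)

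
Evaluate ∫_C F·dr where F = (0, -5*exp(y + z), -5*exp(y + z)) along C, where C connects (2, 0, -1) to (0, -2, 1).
0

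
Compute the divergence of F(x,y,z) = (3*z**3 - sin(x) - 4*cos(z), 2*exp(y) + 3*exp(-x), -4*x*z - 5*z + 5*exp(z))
-4*x + 2*exp(y) + 5*exp(z) - cos(x) - 5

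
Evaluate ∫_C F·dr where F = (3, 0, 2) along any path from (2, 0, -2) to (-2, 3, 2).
-4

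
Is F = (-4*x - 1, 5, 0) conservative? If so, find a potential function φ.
Yes, F is conservative. φ = -2*x**2 - x + 5*y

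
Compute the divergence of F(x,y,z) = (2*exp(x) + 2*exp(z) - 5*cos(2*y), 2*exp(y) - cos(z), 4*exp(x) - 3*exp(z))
2*exp(x) + 2*exp(y) - 3*exp(z)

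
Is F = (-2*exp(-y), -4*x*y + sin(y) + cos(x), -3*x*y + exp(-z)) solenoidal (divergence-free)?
No, ∇·F = -4*x + cos(y) - exp(-z)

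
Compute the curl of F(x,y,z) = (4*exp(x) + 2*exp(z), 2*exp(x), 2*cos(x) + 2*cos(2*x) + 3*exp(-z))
(0, 2*exp(z) + 2*sin(x) + 4*sin(2*x), 2*exp(x))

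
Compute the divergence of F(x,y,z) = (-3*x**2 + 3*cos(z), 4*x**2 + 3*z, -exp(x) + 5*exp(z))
-6*x + 5*exp(z)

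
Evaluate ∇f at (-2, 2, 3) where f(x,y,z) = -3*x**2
(12, 0, 0)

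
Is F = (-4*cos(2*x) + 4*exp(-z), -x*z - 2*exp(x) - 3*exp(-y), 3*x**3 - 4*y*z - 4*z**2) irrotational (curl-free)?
No, ∇×F = (x - 4*z, -9*x**2 - 4*exp(-z), -z - 2*exp(x))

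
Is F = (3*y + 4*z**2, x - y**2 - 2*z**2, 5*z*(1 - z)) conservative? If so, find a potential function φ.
No, ∇×F = (4*z, 8*z, -2) ≠ 0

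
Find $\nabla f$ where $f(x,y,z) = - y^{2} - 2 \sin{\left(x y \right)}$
(-2*y*cos(x*y), -2*x*cos(x*y) - 2*y, 0)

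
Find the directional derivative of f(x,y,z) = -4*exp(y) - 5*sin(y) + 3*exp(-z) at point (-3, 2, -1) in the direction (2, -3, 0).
3*sqrt(13)*(5*cos(2) + 4*exp(2))/13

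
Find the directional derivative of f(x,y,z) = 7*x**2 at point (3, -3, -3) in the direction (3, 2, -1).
9*sqrt(14)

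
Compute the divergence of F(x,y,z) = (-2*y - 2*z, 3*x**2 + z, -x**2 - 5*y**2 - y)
0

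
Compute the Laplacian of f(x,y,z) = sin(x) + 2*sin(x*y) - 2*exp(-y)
-2*x**2*sin(x*y) - 2*y**2*sin(x*y) - sin(x) - 2*exp(-y)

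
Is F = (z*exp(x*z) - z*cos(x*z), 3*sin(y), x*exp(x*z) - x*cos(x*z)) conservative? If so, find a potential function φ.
Yes, F is conservative. φ = exp(x*z) - sin(x*z) - 3*cos(y)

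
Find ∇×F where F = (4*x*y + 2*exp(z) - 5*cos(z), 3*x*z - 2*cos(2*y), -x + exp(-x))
(-3*x, 2*exp(z) + 5*sin(z) + 1 + exp(-x), -4*x + 3*z)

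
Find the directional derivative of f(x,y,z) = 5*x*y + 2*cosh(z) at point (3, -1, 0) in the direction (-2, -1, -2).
-5/3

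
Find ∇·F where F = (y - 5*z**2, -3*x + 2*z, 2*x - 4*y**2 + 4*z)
4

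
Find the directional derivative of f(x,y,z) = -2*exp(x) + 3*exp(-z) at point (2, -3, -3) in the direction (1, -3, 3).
sqrt(19)*(-9*E - 2)*exp(2)/19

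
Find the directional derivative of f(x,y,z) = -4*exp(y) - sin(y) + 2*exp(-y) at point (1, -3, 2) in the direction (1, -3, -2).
3*sqrt(14)*(-2*sinh(3) + cos(3) + 6*cosh(3))/14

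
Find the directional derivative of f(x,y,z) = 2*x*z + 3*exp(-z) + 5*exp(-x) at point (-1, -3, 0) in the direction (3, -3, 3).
5*sqrt(3)*(-E - 1)/3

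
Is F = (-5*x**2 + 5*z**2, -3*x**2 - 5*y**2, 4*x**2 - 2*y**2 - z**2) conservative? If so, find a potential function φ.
No, ∇×F = (-4*y, -8*x + 10*z, -6*x) ≠ 0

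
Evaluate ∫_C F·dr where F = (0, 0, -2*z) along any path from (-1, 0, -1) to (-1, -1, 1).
0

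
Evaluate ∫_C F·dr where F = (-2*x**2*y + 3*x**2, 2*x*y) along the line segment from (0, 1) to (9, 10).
-4941/2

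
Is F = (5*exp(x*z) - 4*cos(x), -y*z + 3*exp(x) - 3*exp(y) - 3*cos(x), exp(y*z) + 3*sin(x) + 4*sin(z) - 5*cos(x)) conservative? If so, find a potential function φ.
No, ∇×F = (y + z*exp(y*z), 5*x*exp(x*z) - 5*sin(x) - 3*cos(x), 3*exp(x) + 3*sin(x)) ≠ 0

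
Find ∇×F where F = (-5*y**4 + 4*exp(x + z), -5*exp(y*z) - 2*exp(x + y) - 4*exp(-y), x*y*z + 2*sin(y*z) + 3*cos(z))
(x*z + 5*y*exp(y*z) + 2*z*cos(y*z), -y*z + 4*exp(x + z), 20*y**3 - 2*exp(x + y))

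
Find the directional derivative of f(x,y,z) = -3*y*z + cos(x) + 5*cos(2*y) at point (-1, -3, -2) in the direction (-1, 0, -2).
-sqrt(5)*(sin(1) + 18)/5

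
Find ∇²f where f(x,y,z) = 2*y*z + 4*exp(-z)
4*exp(-z)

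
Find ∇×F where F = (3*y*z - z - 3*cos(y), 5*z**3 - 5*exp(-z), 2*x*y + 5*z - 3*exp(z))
(2*x - 15*z**2 - 5*exp(-z), y - 1, -3*z - 3*sin(y))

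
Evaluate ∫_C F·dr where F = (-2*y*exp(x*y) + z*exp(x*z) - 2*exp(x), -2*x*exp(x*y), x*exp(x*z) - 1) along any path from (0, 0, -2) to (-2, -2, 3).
-2*exp(4) - 2 - 2*exp(-2) + exp(-6)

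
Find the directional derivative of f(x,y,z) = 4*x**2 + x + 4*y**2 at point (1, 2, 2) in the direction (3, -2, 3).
-5*sqrt(22)/22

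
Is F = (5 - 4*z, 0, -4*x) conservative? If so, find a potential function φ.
Yes, F is conservative. φ = x*(5 - 4*z)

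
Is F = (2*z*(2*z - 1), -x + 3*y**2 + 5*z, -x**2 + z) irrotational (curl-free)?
No, ∇×F = (-5, 2*x + 8*z - 2, -1)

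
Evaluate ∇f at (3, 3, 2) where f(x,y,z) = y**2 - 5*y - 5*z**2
(0, 1, -20)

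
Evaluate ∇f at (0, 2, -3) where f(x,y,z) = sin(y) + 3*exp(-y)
(0, cos(2) - 3*exp(-2), 0)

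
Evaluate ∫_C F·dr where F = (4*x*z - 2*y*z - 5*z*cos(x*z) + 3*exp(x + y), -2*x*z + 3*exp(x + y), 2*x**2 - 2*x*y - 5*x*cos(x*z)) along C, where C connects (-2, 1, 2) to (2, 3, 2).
-32 - 3*exp(-1) - 10*sin(4) + 3*exp(5)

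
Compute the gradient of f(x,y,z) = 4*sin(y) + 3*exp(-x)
(-3*exp(-x), 4*cos(y), 0)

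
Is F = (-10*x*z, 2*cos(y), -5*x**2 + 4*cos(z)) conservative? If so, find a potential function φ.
Yes, F is conservative. φ = -5*x**2*z + 2*sin(y) + 4*sin(z)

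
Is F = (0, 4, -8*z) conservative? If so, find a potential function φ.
Yes, F is conservative. φ = 4*y - 4*z**2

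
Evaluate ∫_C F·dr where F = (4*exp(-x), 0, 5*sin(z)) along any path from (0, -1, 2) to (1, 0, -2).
4 - 4*exp(-1)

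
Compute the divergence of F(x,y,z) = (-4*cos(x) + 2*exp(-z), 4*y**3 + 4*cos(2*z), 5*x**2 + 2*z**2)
12*y**2 + 4*z + 4*sin(x)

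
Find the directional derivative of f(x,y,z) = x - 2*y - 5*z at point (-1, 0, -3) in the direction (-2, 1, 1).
-3*sqrt(6)/2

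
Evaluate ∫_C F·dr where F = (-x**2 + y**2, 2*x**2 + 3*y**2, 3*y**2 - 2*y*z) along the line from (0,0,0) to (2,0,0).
-8/3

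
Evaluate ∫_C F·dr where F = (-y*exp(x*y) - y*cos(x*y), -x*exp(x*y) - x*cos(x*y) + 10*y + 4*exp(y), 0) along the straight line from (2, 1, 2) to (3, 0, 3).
-4*E - 2 + sin(2) + exp(2)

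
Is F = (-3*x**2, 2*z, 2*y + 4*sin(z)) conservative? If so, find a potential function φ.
Yes, F is conservative. φ = -x**3 + 2*y*z - 4*cos(z)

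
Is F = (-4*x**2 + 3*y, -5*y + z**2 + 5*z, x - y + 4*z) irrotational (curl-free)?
No, ∇×F = (-2*z - 6, -1, -3)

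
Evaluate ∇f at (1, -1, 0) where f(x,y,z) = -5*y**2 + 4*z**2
(0, 10, 0)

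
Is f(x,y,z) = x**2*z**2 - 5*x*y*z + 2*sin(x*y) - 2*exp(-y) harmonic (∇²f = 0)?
No, ∇²f = -2*x**2*sin(x*y) + 2*x**2 - 2*y**2*sin(x*y) + 2*z**2 - 2*exp(-y)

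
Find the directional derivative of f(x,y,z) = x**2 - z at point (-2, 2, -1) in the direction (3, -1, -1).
-sqrt(11)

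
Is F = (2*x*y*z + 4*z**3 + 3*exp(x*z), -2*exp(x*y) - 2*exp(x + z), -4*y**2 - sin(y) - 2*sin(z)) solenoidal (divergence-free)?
No, ∇·F = -2*x*exp(x*y) + 2*y*z + 3*z*exp(x*z) - 2*cos(z)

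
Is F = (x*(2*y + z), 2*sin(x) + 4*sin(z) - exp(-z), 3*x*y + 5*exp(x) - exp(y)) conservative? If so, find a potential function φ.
No, ∇×F = (3*x - exp(y) - 4*cos(z) - exp(-z), x - 3*y - 5*exp(x), -2*x + 2*cos(x)) ≠ 0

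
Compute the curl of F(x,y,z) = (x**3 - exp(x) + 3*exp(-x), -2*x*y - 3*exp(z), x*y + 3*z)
(x + 3*exp(z), -y, -2*y)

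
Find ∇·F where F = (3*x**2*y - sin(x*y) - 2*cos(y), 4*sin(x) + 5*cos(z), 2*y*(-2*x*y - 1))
y*(6*x - cos(x*y))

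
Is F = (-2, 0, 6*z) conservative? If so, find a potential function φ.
Yes, F is conservative. φ = -2*x + 3*z**2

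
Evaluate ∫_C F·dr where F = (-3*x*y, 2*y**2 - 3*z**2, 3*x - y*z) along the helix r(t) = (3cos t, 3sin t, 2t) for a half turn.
60*pi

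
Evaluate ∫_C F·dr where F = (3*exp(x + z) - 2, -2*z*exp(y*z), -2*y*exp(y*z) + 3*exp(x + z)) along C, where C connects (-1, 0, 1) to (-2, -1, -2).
-2*exp(2) + 3*exp(-4) + 1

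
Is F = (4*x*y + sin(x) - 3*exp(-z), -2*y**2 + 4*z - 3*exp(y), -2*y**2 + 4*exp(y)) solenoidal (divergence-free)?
No, ∇·F = -3*exp(y) + cos(x)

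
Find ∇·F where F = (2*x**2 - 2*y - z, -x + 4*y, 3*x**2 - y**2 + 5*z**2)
4*x + 10*z + 4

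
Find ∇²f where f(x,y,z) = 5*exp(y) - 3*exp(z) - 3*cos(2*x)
5*exp(y) - 3*exp(z) + 12*cos(2*x)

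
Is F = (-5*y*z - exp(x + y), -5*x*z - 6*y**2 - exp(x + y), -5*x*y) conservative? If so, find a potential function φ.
Yes, F is conservative. φ = -5*x*y*z - 2*y**3 - exp(x + y)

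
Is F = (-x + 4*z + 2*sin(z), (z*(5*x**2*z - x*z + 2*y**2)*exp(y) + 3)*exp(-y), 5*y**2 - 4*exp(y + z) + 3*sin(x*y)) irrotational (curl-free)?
No, ∇×F = (-10*x**2*z + 2*x*z + 3*x*cos(x*y) - 2*y**2 + 10*y - 4*exp(y + z), -3*y*cos(x*y) + 2*cos(z) + 4, z**2*(10*x - 1))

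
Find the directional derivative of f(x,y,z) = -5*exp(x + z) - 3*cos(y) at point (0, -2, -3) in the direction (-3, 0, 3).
0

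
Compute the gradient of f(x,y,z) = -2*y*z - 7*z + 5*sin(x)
(5*cos(x), -2*z, -2*y - 7)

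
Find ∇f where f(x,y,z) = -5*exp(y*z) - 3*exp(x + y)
(-3*exp(x + y), -5*z*exp(y*z) - 3*exp(x + y), -5*y*exp(y*z))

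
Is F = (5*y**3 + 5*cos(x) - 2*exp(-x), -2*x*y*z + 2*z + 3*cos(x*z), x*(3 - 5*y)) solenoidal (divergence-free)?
No, ∇·F = -2*x*z - 5*sin(x) + 2*exp(-x)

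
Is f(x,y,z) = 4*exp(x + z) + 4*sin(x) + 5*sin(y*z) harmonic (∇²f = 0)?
No, ∇²f = -5*y**2*sin(y*z) - 5*z**2*sin(y*z) + 8*exp(x + z) - 4*sin(x)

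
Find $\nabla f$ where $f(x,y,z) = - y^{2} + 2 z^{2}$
(0, -2*y, 4*z)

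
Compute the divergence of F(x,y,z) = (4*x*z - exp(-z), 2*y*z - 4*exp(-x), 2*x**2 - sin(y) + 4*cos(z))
6*z - 4*sin(z)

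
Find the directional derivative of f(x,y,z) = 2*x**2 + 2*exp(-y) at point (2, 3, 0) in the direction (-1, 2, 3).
2*sqrt(14)*(-2*exp(3) - 1)*exp(-3)/7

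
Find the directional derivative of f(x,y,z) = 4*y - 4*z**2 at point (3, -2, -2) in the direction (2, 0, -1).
-16*sqrt(5)/5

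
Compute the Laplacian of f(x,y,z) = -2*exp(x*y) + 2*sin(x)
-2*x**2*exp(x*y) - 2*y**2*exp(x*y) - 2*sin(x)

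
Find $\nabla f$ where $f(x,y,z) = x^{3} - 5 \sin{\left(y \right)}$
(3*x**2, -5*cos(y), 0)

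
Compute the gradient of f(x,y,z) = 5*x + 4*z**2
(5, 0, 8*z)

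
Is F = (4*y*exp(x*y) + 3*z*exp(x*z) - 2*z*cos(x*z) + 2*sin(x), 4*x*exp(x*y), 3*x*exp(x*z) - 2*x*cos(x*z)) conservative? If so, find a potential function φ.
Yes, F is conservative. φ = 4*exp(x*y) + 3*exp(x*z) - 2*sin(x*z) - 2*cos(x)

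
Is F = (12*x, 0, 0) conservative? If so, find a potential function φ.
Yes, F is conservative. φ = 6*x**2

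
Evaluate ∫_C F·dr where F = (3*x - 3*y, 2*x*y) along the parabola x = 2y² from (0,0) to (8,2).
80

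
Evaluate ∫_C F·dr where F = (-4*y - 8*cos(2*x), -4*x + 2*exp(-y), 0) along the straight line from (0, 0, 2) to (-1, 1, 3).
-2*exp(-1) + 4*sin(2) + 6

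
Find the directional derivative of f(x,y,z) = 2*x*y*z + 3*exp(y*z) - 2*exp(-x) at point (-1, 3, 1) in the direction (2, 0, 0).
2*E + 6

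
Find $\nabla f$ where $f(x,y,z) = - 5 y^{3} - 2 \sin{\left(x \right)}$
(-2*cos(x), -15*y**2, 0)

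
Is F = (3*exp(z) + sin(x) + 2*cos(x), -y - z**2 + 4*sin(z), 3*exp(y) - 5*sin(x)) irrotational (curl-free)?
No, ∇×F = (2*z + 3*exp(y) - 4*cos(z), 3*exp(z) + 5*cos(x), 0)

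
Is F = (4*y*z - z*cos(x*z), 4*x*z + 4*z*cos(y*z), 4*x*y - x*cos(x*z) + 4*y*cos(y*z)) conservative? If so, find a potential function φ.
Yes, F is conservative. φ = 4*x*y*z - sin(x*z) + 4*sin(y*z)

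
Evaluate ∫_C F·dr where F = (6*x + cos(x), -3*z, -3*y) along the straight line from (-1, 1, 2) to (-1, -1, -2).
0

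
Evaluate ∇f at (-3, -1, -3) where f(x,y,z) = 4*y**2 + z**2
(0, -8, -6)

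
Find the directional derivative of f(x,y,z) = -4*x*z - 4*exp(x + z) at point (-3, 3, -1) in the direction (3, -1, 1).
8*sqrt(11)*(-2 + 3*exp(4))*exp(-4)/11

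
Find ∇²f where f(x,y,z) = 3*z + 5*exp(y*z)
5*(y**2 + z**2)*exp(y*z)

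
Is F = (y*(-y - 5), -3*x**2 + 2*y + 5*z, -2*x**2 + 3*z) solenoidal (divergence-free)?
No, ∇·F = 5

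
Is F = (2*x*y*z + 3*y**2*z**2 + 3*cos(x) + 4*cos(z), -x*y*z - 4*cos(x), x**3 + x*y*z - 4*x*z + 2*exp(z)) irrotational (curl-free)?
No, ∇×F = (x*(y + z), -3*x**2 + 2*x*y + 6*y**2*z - y*z + 4*z - 4*sin(z), -2*x*z - 6*y*z**2 - y*z + 4*sin(x))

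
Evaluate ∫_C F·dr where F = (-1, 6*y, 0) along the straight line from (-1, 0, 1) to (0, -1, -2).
2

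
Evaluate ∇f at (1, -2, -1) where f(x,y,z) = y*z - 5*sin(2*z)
(0, -1, -2 - 10*cos(2))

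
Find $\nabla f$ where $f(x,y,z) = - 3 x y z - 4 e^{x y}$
(y*(-3*z - 4*exp(x*y)), x*(-3*z - 4*exp(x*y)), -3*x*y)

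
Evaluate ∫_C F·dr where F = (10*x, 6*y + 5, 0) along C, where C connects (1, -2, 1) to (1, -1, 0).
-4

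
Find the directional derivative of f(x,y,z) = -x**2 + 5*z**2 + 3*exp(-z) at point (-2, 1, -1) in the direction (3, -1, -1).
sqrt(11)*(3*E + 22)/11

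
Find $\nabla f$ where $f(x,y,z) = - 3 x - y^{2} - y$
(-3, -2*y - 1, 0)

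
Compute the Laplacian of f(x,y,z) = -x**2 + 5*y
-2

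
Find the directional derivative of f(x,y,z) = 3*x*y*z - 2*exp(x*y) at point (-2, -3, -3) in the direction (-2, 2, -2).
sqrt(3)*(-2*exp(6) - 27)/3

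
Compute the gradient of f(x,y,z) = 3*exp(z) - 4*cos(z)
(0, 0, 3*exp(z) + 4*sin(z))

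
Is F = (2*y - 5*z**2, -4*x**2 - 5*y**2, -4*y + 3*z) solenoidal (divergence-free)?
No, ∇·F = 3 - 10*y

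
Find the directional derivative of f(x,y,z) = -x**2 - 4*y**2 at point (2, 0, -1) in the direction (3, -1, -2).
-6*sqrt(14)/7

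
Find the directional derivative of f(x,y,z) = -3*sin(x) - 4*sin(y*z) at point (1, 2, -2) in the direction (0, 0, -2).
8*cos(4)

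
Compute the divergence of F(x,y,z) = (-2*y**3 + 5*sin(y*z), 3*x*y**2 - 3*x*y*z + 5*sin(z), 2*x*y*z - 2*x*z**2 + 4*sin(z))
8*x*y - 7*x*z + 4*cos(z)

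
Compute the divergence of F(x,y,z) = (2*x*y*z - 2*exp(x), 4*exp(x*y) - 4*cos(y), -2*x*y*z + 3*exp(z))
-2*x*y + 4*x*exp(x*y) + 2*y*z - 2*exp(x) + 3*exp(z) + 4*sin(y)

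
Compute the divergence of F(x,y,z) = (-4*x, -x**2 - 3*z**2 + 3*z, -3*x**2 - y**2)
-4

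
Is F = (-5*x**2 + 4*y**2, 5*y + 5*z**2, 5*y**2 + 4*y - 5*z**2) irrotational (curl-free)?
No, ∇×F = (10*y - 10*z + 4, 0, -8*y)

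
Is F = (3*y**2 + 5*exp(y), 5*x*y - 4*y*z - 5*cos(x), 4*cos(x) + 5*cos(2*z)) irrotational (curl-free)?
No, ∇×F = (4*y, 4*sin(x), -y - 5*exp(y) + 5*sin(x))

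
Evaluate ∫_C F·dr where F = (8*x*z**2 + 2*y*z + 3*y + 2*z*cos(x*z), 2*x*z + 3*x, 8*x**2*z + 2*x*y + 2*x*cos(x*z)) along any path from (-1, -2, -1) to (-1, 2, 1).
-12 - 4*sin(1)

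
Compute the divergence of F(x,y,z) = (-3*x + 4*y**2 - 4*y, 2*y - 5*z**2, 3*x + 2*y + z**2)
2*z - 1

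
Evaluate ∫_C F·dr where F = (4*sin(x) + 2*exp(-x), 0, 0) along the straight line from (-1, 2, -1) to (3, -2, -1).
-2*exp(-3) + 4*cos(1) - 4*cos(3) + 2*E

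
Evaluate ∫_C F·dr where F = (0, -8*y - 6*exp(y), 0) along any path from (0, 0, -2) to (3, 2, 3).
-6*exp(2) - 10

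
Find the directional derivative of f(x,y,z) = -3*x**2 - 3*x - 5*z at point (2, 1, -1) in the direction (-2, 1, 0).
6*sqrt(5)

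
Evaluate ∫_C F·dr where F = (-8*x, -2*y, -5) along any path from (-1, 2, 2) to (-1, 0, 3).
-1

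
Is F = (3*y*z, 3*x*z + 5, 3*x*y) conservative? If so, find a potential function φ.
Yes, F is conservative. φ = y*(3*x*z + 5)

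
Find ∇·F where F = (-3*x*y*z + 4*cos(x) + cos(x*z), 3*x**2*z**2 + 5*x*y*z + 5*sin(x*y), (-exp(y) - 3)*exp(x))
5*x*z + 5*x*cos(x*y) - 3*y*z - z*sin(x*z) - 4*sin(x)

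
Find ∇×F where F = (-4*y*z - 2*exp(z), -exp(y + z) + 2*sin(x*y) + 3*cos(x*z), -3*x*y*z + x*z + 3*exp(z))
(-3*x*z + 3*x*sin(x*z) + exp(y + z), 3*y*z - 4*y - z - 2*exp(z), 2*y*cos(x*y) - 3*z*sin(x*z) + 4*z)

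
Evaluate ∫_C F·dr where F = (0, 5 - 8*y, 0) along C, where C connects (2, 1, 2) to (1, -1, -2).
-10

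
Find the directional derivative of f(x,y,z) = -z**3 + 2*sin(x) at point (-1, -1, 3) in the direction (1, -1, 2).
sqrt(6)*(-27 + cos(1))/3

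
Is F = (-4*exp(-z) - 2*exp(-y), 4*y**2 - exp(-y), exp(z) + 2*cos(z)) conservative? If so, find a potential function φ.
No, ∇×F = (0, 4*exp(-z), -2*exp(-y)) ≠ 0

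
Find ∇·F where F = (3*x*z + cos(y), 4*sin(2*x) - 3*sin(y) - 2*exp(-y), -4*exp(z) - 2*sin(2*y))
3*z - 4*exp(z) - 3*cos(y) + 2*exp(-y)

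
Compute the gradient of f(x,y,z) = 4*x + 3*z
(4, 0, 3)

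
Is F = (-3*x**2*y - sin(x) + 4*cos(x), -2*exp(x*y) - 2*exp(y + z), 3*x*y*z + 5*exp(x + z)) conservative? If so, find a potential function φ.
No, ∇×F = (3*x*z + 2*exp(y + z), -3*y*z - 5*exp(x + z), 3*x**2 - 2*y*exp(x*y)) ≠ 0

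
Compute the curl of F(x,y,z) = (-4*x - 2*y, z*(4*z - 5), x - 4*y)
(1 - 8*z, -1, 2)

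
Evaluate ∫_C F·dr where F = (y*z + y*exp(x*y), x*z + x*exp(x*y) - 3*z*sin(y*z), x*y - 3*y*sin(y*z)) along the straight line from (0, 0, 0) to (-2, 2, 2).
-12 + 3*cos(4) + exp(-4)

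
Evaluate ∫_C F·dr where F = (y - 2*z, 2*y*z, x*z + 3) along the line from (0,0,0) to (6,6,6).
216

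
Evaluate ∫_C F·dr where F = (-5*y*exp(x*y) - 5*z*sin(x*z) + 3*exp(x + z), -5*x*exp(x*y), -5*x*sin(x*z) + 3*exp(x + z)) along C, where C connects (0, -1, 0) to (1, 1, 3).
-5*E + 5*cos(3) - 3 + 3*exp(4)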